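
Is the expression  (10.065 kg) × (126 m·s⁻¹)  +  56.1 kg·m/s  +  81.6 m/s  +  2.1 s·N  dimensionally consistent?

Dimensions:
  (10.065 kg) × (126 m·s⁻¹):  [kg] · [m·s⁻¹] = kg·m·s⁻¹
  56.1 kg·m/s:  kg·m·s⁻¹
  81.6 m/s:  m·s⁻¹
  2.1 s·N:  N·s = kg·m·s⁻²·s = kg·m·s⁻¹
The terms do not share a single dimension (kg·m·s⁻¹ vs m·s⁻¹).

No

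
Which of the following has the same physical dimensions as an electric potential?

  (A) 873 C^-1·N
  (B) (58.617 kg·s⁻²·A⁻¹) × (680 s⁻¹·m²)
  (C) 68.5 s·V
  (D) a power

Reference: [electric potential] = kg·m²·s⁻³·A⁻¹.
Each option:
  (A) N·C⁻¹ = kg·m·s⁻²·(s·A)⁻¹ = kg·m·s⁻³·A⁻¹
  (B) [kg·s⁻²·A⁻¹] · [m²·s⁻¹] = kg·m²·s⁻³·A⁻¹  ← same
  (C) V·s = J·C⁻¹·s = kg·m²·s⁻²·A⁻¹
  (D) [power] = kg·m²·s⁻³
Only (B) matches kg·m²·s⁻³·A⁻¹.

(B)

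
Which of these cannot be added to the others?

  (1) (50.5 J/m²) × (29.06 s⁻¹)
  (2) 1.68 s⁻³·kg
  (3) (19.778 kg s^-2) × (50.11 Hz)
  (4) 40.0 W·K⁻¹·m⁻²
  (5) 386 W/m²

In SI base units:
  (1) [kg·s⁻²] · [s⁻¹] = kg·s⁻³
  (2) kg·s⁻³
  (3) [kg·s⁻²] · [s⁻¹] = kg·s⁻³
  (4) W·m⁻²·K⁻¹ = J·s⁻¹·m⁻²·K⁻¹ = kg·s⁻³·K⁻¹
  (5) W·m⁻² = J·s⁻¹·m⁻² = kg·s⁻³
All reduce to kg·s⁻³ except (4), which is kg·s⁻³·K⁻¹.

(4)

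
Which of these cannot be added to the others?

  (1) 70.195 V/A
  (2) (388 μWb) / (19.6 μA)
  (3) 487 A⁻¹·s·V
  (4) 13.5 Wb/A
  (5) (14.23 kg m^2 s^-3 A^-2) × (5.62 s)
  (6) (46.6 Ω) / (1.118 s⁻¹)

(1)

Reduce each to base SI dimensions:
  (1) V·A⁻¹ = J·C⁻¹·A⁻¹ = kg·m²·s⁻³·A⁻²
  (2) [kg·m²·s⁻²·A⁻¹] / [A] = kg·m²·s⁻²·A⁻²
  (3) V·s·A⁻¹ = J·C⁻¹·s·A⁻¹ = kg·m²·s⁻²·A⁻²
  (4) Wb·A⁻¹ = V·s·A⁻¹ = kg·m²·s⁻²·A⁻²
  (5) [kg·m²·s⁻³·A⁻²] · [s] = kg·m²·s⁻²·A⁻²
  (6) [kg·m²·s⁻³·A⁻²] / [s⁻¹] = kg·m²·s⁻²·A⁻²
All reduce to kg·m²·s⁻²·A⁻² except (1), which is kg·m²·s⁻³·A⁻².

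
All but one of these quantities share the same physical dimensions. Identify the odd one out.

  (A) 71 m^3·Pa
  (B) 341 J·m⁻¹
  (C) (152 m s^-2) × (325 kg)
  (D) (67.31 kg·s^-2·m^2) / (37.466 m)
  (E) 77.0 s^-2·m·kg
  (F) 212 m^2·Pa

Expand each in SI base units:
  (A) Pa·m³ = N·m⁻²·m³ = kg·m²·s⁻²
  (B) J·m⁻¹ = N·m·m⁻¹ = kg·m·s⁻²
  (C) [m·s⁻²] · [kg] = kg·m·s⁻²
  (D) [kg·m²·s⁻²] / [m] = kg·m·s⁻²
  (E) kg·m·s⁻²
  (F) Pa·m² = N·m⁻²·m² = kg·m·s⁻²
All reduce to kg·m·s⁻² except (A), which is kg·m²·s⁻².

(A)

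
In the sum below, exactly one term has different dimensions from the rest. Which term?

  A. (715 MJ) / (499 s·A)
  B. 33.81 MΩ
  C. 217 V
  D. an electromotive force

Reduce each to base SI dimensions:
  A. [kg·m²·s⁻²] / [s·A] = kg·m²·s⁻³·A⁻¹
  B. Ω = V·A⁻¹ = kg·m²·s⁻³·A⁻²
  C. V = J·C⁻¹ = kg·m²·s⁻³·A⁻¹
  D. [electromotive force] = kg·m²·s⁻³·A⁻¹
All reduce to kg·m²·s⁻³·A⁻¹ except B., which is kg·m²·s⁻³·A⁻².

B.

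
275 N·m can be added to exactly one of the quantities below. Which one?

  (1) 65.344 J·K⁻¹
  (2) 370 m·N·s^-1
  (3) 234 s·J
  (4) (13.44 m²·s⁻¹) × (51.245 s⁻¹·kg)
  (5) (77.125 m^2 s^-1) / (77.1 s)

Reference: N·m = kg·m·s⁻²·m = kg·m²·s⁻².
Each option:
  (1) J·K⁻¹ = N·m·K⁻¹ = kg·m²·s⁻²·K⁻¹
  (2) N·m·s⁻¹ = kg·m·s⁻²·m·s⁻¹ = kg·m²·s⁻³
  (3) J·s = N·m·s = kg·m²·s⁻¹
  (4) [m²·s⁻¹] · [kg·s⁻¹] = kg·m²·s⁻²  ← same
  (5) [m²·s⁻¹] / [s] = m²·s⁻²
Only (4) matches kg·m²·s⁻².

(4)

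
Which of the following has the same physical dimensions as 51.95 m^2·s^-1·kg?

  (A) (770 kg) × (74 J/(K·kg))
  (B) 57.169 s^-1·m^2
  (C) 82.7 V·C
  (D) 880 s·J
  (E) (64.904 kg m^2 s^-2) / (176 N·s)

(D)

Reference: kg·m²·s⁻¹.
Each option:
  (A) [kg] · [m²·s⁻²·K⁻¹] = kg·m²·s⁻²·K⁻¹
  (B) m²·s⁻¹
  (C) C·V = s·A·J·C⁻¹ = kg·m²·s⁻²
  (D) J·s = N·m·s = kg·m²·s⁻¹  ← same
  (E) [kg·m²·s⁻²] / [kg·m·s⁻¹] = m·s⁻¹
Only (D) matches kg·m²·s⁻¹.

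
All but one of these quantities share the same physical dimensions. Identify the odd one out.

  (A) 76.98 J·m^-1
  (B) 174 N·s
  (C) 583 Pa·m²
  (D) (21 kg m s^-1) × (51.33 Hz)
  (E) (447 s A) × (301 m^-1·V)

(B)

In SI base units:
  (A) J·m⁻¹ = N·m·m⁻¹ = kg·m·s⁻²
  (B) N·s = kg·m·s⁻²·s = kg·m·s⁻¹
  (C) Pa·m² = N·m⁻²·m² = kg·m·s⁻²
  (D) [kg·m·s⁻¹] · [s⁻¹] = kg·m·s⁻²
  (E) [s·A] · [kg·m·s⁻³·A⁻¹] = kg·m·s⁻²
All reduce to kg·m·s⁻² except (B), which is kg·m·s⁻¹.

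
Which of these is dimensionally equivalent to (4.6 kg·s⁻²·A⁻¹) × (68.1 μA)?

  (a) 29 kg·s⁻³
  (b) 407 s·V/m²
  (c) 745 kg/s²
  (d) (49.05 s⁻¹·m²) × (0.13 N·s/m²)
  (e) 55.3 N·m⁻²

Reference: [kg·s⁻²·A⁻¹] · [A] = kg·s⁻².
Each option:
  (a) kg·s⁻³
  (b) V·s·m⁻² = J·C⁻¹·s·m⁻² = kg·s⁻²·A⁻¹
  (c) kg·s⁻²  ← same
  (d) [m²·s⁻¹] · [kg·m⁻¹·s⁻¹] = kg·m·s⁻²
  (e) N·m⁻² = kg·m·s⁻²·m⁻² = kg·m⁻¹·s⁻²
Only (c) matches kg·s⁻².

(c)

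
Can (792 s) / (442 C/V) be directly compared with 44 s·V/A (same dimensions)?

No

Work out the base dimensions of each:
  (792 s) / (442 C/V):  [s] / [kg⁻¹·m⁻²·s⁴·A²] = kg·m²·s⁻³·A⁻²
  44 s·V/A:  V·s·A⁻¹ = J·C⁻¹·s·A⁻¹ = kg·m²·s⁻²·A⁻²
kg·m²·s⁻³·A⁻² ≠ kg·m²·s⁻²·A⁻², so they cannot be added.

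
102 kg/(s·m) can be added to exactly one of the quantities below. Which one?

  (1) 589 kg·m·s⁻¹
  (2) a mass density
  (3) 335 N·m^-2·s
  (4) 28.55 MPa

Reference: kg·m⁻¹·s⁻¹.
Each option:
  (1) kg·m·s⁻¹
  (2) [mass density] = kg·m⁻³
  (3) N·s·m⁻² = kg·m·s⁻²·s·m⁻² = kg·m⁻¹·s⁻¹  ← same
  (4) Pa = N·m⁻² = kg·m⁻¹·s⁻²
Only (3) matches kg·m⁻¹·s⁻¹.

(3)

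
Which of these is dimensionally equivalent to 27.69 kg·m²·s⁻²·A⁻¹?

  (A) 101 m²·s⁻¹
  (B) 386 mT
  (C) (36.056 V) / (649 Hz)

Reference: kg·m²·s⁻²·A⁻¹.
Each option:
  (A) m²·s⁻¹
  (B) T = Wb·m⁻² = kg·s⁻²·A⁻¹
  (C) [kg·m²·s⁻³·A⁻¹] / [s⁻¹] = kg·m²·s⁻²·A⁻¹  ← same
Only (C) matches kg·m²·s⁻²·A⁻¹.

(C)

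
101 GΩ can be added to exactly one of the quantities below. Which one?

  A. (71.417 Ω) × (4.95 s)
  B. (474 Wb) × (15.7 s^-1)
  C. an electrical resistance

Reference: Ω = V·A⁻¹ = kg·m²·s⁻³·A⁻².
Each option:
  A. [kg·m²·s⁻³·A⁻²] · [s] = kg·m²·s⁻²·A⁻²
  B. [kg·m²·s⁻²·A⁻¹] · [s⁻¹] = kg·m²·s⁻³·A⁻¹
  C. [electrical resistance] = kg·m²·s⁻³·A⁻²  ← same
Only C. matches kg·m²·s⁻³·A⁻².

C.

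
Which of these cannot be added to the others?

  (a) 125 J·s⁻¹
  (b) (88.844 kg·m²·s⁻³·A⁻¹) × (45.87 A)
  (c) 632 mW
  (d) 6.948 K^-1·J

Work out the base dimensions of each:
  (a) J·s⁻¹ = N·m·s⁻¹ = kg·m²·s⁻³
  (b) [kg·m²·s⁻³·A⁻¹] · [A] = kg·m²·s⁻³
  (c) W = J·s⁻¹ = kg·m²·s⁻³
  (d) J·K⁻¹ = N·m·K⁻¹ = kg·m²·s⁻²·K⁻¹
All reduce to kg·m²·s⁻³ except (d), which is kg·m²·s⁻²·K⁻¹.

(d)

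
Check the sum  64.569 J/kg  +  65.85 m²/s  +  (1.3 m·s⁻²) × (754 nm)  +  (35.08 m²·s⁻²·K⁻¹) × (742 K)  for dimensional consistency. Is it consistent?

Reduce each to base SI dimensions:
  64.569 J/kg:  J·kg⁻¹ = N·m·kg⁻¹ = m²·s⁻²
  65.85 m²/s:  m²·s⁻¹
  (1.3 m·s⁻²) × (754 nm):  [m·s⁻²] · [m] = m²·s⁻²
  (35.08 m²·s⁻²·K⁻¹) × (742 K):  [m²·s⁻²·K⁻¹] · [K] = m²·s⁻²
The terms do not share a single dimension (m²·s⁻² vs m²·s⁻¹).

No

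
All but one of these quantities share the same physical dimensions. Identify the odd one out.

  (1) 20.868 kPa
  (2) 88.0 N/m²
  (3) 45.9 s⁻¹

(3)

Expand each in SI base units:
  (1) Pa = N·m⁻² = kg·m⁻¹·s⁻²
  (2) N·m⁻² = kg·m·s⁻²·m⁻² = kg·m⁻¹·s⁻²
  (3) s⁻¹
All reduce to kg·m⁻¹·s⁻² except (3), which is s⁻¹.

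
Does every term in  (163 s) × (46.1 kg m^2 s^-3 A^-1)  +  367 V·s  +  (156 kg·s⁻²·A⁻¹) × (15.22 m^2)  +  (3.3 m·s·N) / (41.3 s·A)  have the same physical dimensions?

Reduce each to base SI dimensions:
  (163 s) × (46.1 kg m^2 s^-3 A^-1):  [s] · [kg·m²·s⁻³·A⁻¹] = kg·m²·s⁻²·A⁻¹
  367 V·s:  V·s = J·C⁻¹·s = kg·m²·s⁻²·A⁻¹
  (156 kg·s⁻²·A⁻¹) × (15.22 m^2):  [kg·s⁻²·A⁻¹] · [m²] = kg·m²·s⁻²·A⁻¹
  (3.3 m·s·N) / (41.3 s·A):  [kg·m²·s⁻¹] / [s·A] = kg·m²·s⁻²·A⁻¹
Every term reduces to kg·m²·s⁻²·A⁻¹.

Yes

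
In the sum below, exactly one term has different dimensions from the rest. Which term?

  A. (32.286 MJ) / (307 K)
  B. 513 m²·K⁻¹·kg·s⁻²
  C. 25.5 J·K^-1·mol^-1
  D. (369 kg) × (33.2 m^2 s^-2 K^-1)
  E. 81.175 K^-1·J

C.

Work out the base dimensions of each:
  A. [kg·m²·s⁻²] / [K] = kg·m²·s⁻²·K⁻¹
  B. kg·m²·s⁻²·K⁻¹
  C. J·mol⁻¹·K⁻¹ = N·m·mol⁻¹·K⁻¹ = kg·m²·s⁻²·K⁻¹·mol⁻¹
  D. [kg] · [m²·s⁻²·K⁻¹] = kg·m²·s⁻²·K⁻¹
  E. J·K⁻¹ = N·m·K⁻¹ = kg·m²·s⁻²·K⁻¹
All reduce to kg·m²·s⁻²·K⁻¹ except C., which is kg·m²·s⁻²·K⁻¹·mol⁻¹.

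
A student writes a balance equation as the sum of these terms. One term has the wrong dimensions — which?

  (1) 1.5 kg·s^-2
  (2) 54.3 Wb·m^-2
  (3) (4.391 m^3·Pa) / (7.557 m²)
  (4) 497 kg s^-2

In SI base units:
  (1) kg·s⁻²
  (2) Wb·m⁻² = V·s·m⁻² = kg·s⁻²·A⁻¹
  (3) [kg·m²·s⁻²] / [m²] = kg·s⁻²
  (4) kg·s⁻²
All reduce to kg·s⁻² except (2), which is kg·s⁻²·A⁻¹.

(2)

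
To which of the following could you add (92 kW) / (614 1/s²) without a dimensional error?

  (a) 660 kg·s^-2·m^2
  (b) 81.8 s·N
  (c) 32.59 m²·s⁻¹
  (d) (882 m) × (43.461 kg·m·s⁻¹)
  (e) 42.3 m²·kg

(d)

Reference: [kg·m²·s⁻³] / [s⁻²] = kg·m²·s⁻¹.
Each option:
  (a) kg·m²·s⁻²
  (b) N·s = kg·m·s⁻²·s = kg·m·s⁻¹
  (c) m²·s⁻¹
  (d) [m] · [kg·m·s⁻¹] = kg·m²·s⁻¹  ← same
  (e) kg·m²
Only (d) matches kg·m²·s⁻¹.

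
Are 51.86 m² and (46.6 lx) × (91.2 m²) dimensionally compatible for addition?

In SI base units:
  51.86 m²:  m²
  (46.6 lx) × (91.2 m²):  [m⁻²·cd] · [m²] = cd
m² ≠ cd, so they cannot be added.

No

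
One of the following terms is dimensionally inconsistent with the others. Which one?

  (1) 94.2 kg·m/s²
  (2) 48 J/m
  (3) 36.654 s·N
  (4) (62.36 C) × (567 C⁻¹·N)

(3)

Expand each in SI base units:
  (1) kg·m·s⁻²
  (2) J·m⁻¹ = N·m·m⁻¹ = kg·m·s⁻²
  (3) N·s = kg·m·s⁻²·s = kg·m·s⁻¹
  (4) [s·A] · [kg·m·s⁻³·A⁻¹] = kg·m·s⁻²
All reduce to kg·m·s⁻² except (3), which is kg·m·s⁻¹.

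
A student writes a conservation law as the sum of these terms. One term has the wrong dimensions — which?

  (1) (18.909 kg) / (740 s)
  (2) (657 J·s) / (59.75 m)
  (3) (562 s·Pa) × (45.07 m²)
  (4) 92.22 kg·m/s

(1)

Expand each in SI base units:
  (1) [kg] / [s] = kg·s⁻¹
  (2) [kg·m²·s⁻¹] / [m] = kg·m·s⁻¹
  (3) [kg·m⁻¹·s⁻¹] · [m²] = kg·m·s⁻¹
  (4) kg·m·s⁻¹
All reduce to kg·m·s⁻¹ except (1), which is kg·s⁻¹.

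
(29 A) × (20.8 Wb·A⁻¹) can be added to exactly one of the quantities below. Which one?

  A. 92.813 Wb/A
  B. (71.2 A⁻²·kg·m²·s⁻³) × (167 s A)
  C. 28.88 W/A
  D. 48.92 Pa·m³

Reference: [A] · [kg·m²·s⁻²·A⁻²] = kg·m²·s⁻²·A⁻¹.
Each option:
  A. Wb·A⁻¹ = V·s·A⁻¹ = kg·m²·s⁻²·A⁻²
  B. [kg·m²·s⁻³·A⁻²] · [s·A] = kg·m²·s⁻²·A⁻¹  ← same
  C. W·A⁻¹ = J·s⁻¹·A⁻¹ = kg·m²·s⁻³·A⁻¹
  D. Pa·m³ = N·m⁻²·m³ = kg·m²·s⁻²
Only B. matches kg·m²·s⁻²·A⁻¹.

B.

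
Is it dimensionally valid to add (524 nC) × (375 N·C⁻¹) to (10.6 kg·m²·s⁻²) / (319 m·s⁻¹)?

In SI base units:
  (524 nC) × (375 N·C⁻¹):  [s·A] · [kg·m·s⁻³·A⁻¹] = kg·m·s⁻²
  (10.6 kg·m²·s⁻²) / (319 m·s⁻¹):  [kg·m²·s⁻²] / [m·s⁻¹] = kg·m·s⁻¹
kg·m·s⁻² ≠ kg·m·s⁻¹, so they cannot be added.

No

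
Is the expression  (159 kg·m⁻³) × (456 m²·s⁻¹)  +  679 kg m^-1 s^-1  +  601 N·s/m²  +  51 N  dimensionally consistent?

Dimensions:
  (159 kg·m⁻³) × (456 m²·s⁻¹):  [kg·m⁻³] · [m²·s⁻¹] = kg·m⁻¹·s⁻¹
  679 kg m^-1 s^-1:  kg·m⁻¹·s⁻¹
  601 N·s/m²:  N·s·m⁻² = kg·m·s⁻²·s·m⁻² = kg·m⁻¹·s⁻¹
  51 N:  N = kg·m·s⁻²
The terms do not share a single dimension (kg·m·s⁻² vs kg·m⁻¹·s⁻¹).

No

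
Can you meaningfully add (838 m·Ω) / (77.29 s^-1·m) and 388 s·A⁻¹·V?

Reduce each to base SI dimensions:
  (838 m·Ω) / (77.29 s^-1·m):  [kg·m³·s⁻³·A⁻²] / [m·s⁻¹] = kg·m²·s⁻²·A⁻²
  388 s·A⁻¹·V:  V·s·A⁻¹ = J·C⁻¹·s·A⁻¹ = kg·m²·s⁻²·A⁻²
Both are kg·m²·s⁻²·A⁻², so they have the same dimensions and can be added.

Yes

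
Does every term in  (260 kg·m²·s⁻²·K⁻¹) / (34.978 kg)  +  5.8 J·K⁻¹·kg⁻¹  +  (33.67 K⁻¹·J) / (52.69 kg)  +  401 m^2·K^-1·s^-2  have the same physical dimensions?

Work out the base dimensions of each:
  (260 kg·m²·s⁻²·K⁻¹) / (34.978 kg):  [kg·m²·s⁻²·K⁻¹] / [kg] = m²·s⁻²·K⁻¹
  5.8 J·K⁻¹·kg⁻¹:  J·kg⁻¹·K⁻¹ = N·m·kg⁻¹·K⁻¹ = m²·s⁻²·K⁻¹
  (33.67 K⁻¹·J) / (52.69 kg):  [kg·m²·s⁻²·K⁻¹] / [kg] = m²·s⁻²·K⁻¹
  401 m^2·K^-1·s^-2:  m²·s⁻²·K⁻¹
Every term reduces to m²·s⁻²·K⁻¹.

Yes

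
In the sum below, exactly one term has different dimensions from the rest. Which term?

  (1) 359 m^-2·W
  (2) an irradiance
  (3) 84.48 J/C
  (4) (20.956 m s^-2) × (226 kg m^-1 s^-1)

Reduce each to base SI dimensions:
  (1) W·m⁻² = J·s⁻¹·m⁻² = kg·s⁻³
  (2) [irradiance] = kg·s⁻³
  (3) J·C⁻¹ = N·m·(s·A)⁻¹ = kg·m²·s⁻³·A⁻¹
  (4) [m·s⁻²] · [kg·m⁻¹·s⁻¹] = kg·s⁻³
All reduce to kg·s⁻³ except (3), which is kg·m²·s⁻³·A⁻¹.

(3)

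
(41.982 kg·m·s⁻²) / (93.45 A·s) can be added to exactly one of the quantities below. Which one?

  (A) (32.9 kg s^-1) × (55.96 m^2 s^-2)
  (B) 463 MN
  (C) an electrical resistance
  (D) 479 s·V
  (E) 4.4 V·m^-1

(E)

Reference: [kg·m·s⁻²] / [s·A] = kg·m·s⁻³·A⁻¹.
Each option:
  (A) [kg·s⁻¹] · [m²·s⁻²] = kg·m²·s⁻³
  (B) N = kg·m·s⁻²
  (C) [electrical resistance] = kg·m²·s⁻³·A⁻²
  (D) V·s = J·C⁻¹·s = kg·m²·s⁻²·A⁻¹
  (E) V·m⁻¹ = J·C⁻¹·m⁻¹ = kg·m·s⁻³·A⁻¹  ← same
Only (E) matches kg·m·s⁻³·A⁻¹.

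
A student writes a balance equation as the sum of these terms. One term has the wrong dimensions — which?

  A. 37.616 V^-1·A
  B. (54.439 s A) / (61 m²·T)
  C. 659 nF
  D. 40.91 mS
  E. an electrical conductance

C.

Reduce each to base SI dimensions:
  A. A·V⁻¹ = A·(J·C⁻¹)⁻¹ = kg⁻¹·m⁻²·s³·A²
  B. [s·A] / [kg·m²·s⁻²·A⁻¹] = kg⁻¹·m⁻²·s³·A²
  C. F = C·V⁻¹ = kg⁻¹·m⁻²·s⁴·A²
  D. S = Ω⁻¹ = kg⁻¹·m⁻²·s³·A²
  E. [electrical conductance] = kg⁻¹·m⁻²·s³·A²
All reduce to kg⁻¹·m⁻²·s³·A² except C., which is kg⁻¹·m⁻²·s⁴·A².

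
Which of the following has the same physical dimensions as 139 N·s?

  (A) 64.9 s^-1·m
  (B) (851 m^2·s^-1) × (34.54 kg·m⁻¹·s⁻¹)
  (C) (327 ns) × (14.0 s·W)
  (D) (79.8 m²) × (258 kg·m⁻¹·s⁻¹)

(D)

Reference: N·s = kg·m·s⁻²·s = kg·m·s⁻¹.
Each option:
  (A) m·s⁻¹
  (B) [m²·s⁻¹] · [kg·m⁻¹·s⁻¹] = kg·m·s⁻²
  (C) [s] · [kg·m²·s⁻²] = kg·m²·s⁻¹
  (D) [m²] · [kg·m⁻¹·s⁻¹] = kg·m·s⁻¹  ← same
Only (D) matches kg·m·s⁻¹.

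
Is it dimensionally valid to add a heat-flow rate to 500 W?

Reduce each to base SI dimensions:
  a heat-flow rate:  [heat-flow rate] = kg·m²·s⁻³
  500 W:  W = J·s⁻¹ = kg·m²·s⁻³
Both are kg·m²·s⁻³, so they have the same dimensions and can be added.

Yes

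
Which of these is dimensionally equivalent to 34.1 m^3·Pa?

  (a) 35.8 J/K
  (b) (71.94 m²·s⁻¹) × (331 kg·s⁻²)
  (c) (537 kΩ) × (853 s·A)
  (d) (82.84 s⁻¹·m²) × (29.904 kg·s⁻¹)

(d)

Reference: Pa·m³ = N·m⁻²·m³ = kg·m²·s⁻².
Each option:
  (a) J·K⁻¹ = N·m·K⁻¹ = kg·m²·s⁻²·K⁻¹
  (b) [m²·s⁻¹] · [kg·s⁻²] = kg·m²·s⁻³
  (c) [kg·m²·s⁻³·A⁻²] · [s·A] = kg·m²·s⁻²·A⁻¹
  (d) [m²·s⁻¹] · [kg·s⁻¹] = kg·m²·s⁻²  ← same
Only (d) matches kg·m²·s⁻².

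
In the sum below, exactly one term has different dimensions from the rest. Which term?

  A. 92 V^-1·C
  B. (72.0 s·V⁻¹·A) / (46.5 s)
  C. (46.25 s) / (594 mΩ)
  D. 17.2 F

Work out the base dimensions of each:
  A. C·V⁻¹ = s·A·(J·C⁻¹)⁻¹ = kg⁻¹·m⁻²·s⁴·A²
  B. [kg⁻¹·m⁻²·s⁴·A²] / [s] = kg⁻¹·m⁻²·s³·A²
  C. [s] / [kg·m²·s⁻³·A⁻²] = kg⁻¹·m⁻²·s⁴·A²
  D. F = C·V⁻¹ = kg⁻¹·m⁻²·s⁴·A²
All reduce to kg⁻¹·m⁻²·s⁴·A² except B., which is kg⁻¹·m⁻²·s³·A².

B.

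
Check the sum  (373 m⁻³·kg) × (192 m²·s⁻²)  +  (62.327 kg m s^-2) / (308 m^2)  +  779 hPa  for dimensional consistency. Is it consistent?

Reduce each to base SI dimensions:
  (373 m⁻³·kg) × (192 m²·s⁻²):  [kg·m⁻³] · [m²·s⁻²] = kg·m⁻¹·s⁻²
  (62.327 kg m s^-2) / (308 m^2):  [kg·m·s⁻²] / [m²] = kg·m⁻¹·s⁻²
  779 hPa:  Pa = N·m⁻² = kg·m⁻¹·s⁻²
Every term reduces to kg·m⁻¹·s⁻².

Yes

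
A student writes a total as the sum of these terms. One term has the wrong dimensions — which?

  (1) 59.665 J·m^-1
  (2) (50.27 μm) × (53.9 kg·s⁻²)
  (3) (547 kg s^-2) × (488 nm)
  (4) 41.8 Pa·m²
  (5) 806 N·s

(5)

Expand each in SI base units:
  (1) J·m⁻¹ = N·m·m⁻¹ = kg·m·s⁻²
  (2) [m] · [kg·s⁻²] = kg·m·s⁻²
  (3) [kg·s⁻²] · [m] = kg·m·s⁻²
  (4) Pa·m² = N·m⁻²·m² = kg·m·s⁻²
  (5) N·s = kg·m·s⁻²·s = kg·m·s⁻¹
All reduce to kg·m·s⁻² except (5), which is kg·m·s⁻¹.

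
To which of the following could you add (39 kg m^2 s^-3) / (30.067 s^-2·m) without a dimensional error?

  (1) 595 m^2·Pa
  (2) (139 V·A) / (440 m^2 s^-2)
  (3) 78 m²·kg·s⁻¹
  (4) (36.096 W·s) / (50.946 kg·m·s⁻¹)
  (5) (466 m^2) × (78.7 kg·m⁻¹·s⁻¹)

Reference: [kg·m²·s⁻³] / [m·s⁻²] = kg·m·s⁻¹.
Each option:
  (1) Pa·m² = N·m⁻²·m² = kg·m·s⁻²
  (2) [kg·m²·s⁻³] / [m²·s⁻²] = kg·s⁻¹
  (3) kg·m²·s⁻¹
  (4) [kg·m²·s⁻²] / [kg·m·s⁻¹] = m·s⁻¹
  (5) [m²] · [kg·m⁻¹·s⁻¹] = kg·m·s⁻¹  ← same
Only (5) matches kg·m·s⁻¹.

(5)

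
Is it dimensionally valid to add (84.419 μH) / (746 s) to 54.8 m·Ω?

In SI base units:
  (84.419 μH) / (746 s):  [kg·m²·s⁻²·A⁻²] / [s] = kg·m²·s⁻³·A⁻²
  54.8 m·Ω:  Ω·m = V·A⁻¹·m = kg·m³·s⁻³·A⁻²
kg·m²·s⁻³·A⁻² ≠ kg·m³·s⁻³·A⁻², so they cannot be added.

No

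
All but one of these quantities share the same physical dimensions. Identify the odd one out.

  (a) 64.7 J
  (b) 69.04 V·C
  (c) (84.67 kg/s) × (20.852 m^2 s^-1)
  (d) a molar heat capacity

Expand each in SI base units:
  (a) J = N·m = kg·m²·s⁻²
  (b) C·V = s·A·J·C⁻¹ = kg·m²·s⁻²
  (c) [kg·s⁻¹] · [m²·s⁻¹] = kg·m²·s⁻²
  (d) [molar heat capacity] = kg·m²·s⁻²·K⁻¹·mol⁻¹
All reduce to kg·m²·s⁻² except (d), which is kg·m²·s⁻²·K⁻¹·mol⁻¹.

(d)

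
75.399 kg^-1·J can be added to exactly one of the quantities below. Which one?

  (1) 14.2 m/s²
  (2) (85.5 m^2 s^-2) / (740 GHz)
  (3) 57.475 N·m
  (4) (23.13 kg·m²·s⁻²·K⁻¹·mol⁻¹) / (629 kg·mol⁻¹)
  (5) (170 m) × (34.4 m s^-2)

(5)

Reference: J·kg⁻¹ = N·m·kg⁻¹ = m²·s⁻².
Each option:
  (1) m·s⁻²
  (2) [m²·s⁻²] / [s⁻¹] = m²·s⁻¹
  (3) N·m = kg·m·s⁻²·m = kg·m²·s⁻²
  (4) [kg·m²·s⁻²·K⁻¹·mol⁻¹] / [kg·mol⁻¹] = m²·s⁻²·K⁻¹
  (5) [m] · [m·s⁻²] = m²·s⁻²  ← same
Only (5) matches m²·s⁻².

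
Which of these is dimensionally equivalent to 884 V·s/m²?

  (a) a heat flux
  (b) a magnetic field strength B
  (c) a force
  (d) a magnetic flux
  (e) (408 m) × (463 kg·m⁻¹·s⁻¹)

Reference: V·s·m⁻² = J·C⁻¹·s·m⁻² = kg·s⁻²·A⁻¹.
Each option:
  (a) [heat flux] = kg·s⁻³
  (b) [magnetic field strength B] = kg·s⁻²·A⁻¹  ← same
  (c) [force] = kg·m·s⁻²
  (d) [magnetic flux] = kg·m²·s⁻²·A⁻¹
  (e) [m] · [kg·m⁻¹·s⁻¹] = kg·s⁻¹
Only (b) matches kg·s⁻²·A⁻¹.

(b)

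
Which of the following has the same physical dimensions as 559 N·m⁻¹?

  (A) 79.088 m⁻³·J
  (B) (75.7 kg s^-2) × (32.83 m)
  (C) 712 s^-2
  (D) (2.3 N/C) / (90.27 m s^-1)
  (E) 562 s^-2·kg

(E)

Reference: N·m⁻¹ = kg·m·s⁻²·m⁻¹ = kg·s⁻².
Each option:
  (A) J·m⁻³ = N·m·m⁻³ = kg·m⁻¹·s⁻²
  (B) [kg·s⁻²] · [m] = kg·m·s⁻²
  (C) s⁻²
  (D) [kg·m·s⁻³·A⁻¹] / [m·s⁻¹] = kg·s⁻²·A⁻¹
  (E) kg·s⁻²  ← same
Only (E) matches kg·s⁻².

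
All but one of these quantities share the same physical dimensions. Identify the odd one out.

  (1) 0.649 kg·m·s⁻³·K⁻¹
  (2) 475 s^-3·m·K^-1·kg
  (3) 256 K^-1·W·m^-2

(3)

In SI base units:
  (1) kg·m·s⁻³·K⁻¹
  (2) kg·m·s⁻³·K⁻¹
  (3) W·m⁻²·K⁻¹ = J·s⁻¹·m⁻²·K⁻¹ = kg·s⁻³·K⁻¹
All reduce to kg·m·s⁻³·K⁻¹ except (3), which is kg·s⁻³·K⁻¹.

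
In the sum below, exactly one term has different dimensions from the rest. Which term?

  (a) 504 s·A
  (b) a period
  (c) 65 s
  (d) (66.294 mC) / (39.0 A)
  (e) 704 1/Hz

Work out the base dimensions of each:
  (a) A·s = s·A
  (b) [period] = s
  (c) s
  (d) [s·A] / [A] = s
  (e) Hz⁻¹ = (s⁻¹)⁻¹ = s
All reduce to s except (a), which is s·A.

(a)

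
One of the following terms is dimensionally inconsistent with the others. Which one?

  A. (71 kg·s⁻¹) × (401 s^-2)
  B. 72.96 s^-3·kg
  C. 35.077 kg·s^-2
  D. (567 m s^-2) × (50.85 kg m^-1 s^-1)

C.

Expand each in SI base units:
  A. [kg·s⁻¹] · [s⁻²] = kg·s⁻³
  B. kg·s⁻³
  C. kg·s⁻²
  D. [m·s⁻²] · [kg·m⁻¹·s⁻¹] = kg·s⁻³
All reduce to kg·s⁻³ except C., which is kg·s⁻².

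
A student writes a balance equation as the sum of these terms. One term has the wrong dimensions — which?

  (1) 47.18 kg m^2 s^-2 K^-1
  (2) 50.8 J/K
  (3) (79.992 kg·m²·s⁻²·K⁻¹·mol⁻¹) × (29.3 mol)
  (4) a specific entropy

Reduce each to base SI dimensions:
  (1) kg·m²·s⁻²·K⁻¹
  (2) J·K⁻¹ = N·m·K⁻¹ = kg·m²·s⁻²·K⁻¹
  (3) [kg·m²·s⁻²·K⁻¹·mol⁻¹] · [mol] = kg·m²·s⁻²·K⁻¹
  (4) [specific entropy] = m²·s⁻²·K⁻¹
All reduce to kg·m²·s⁻²·K⁻¹ except (4), which is m²·s⁻²·K⁻¹.

(4)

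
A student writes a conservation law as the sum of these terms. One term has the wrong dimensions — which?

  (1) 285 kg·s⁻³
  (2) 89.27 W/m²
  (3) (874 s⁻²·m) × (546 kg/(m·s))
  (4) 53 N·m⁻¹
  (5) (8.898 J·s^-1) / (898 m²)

(4)

Work out the base dimensions of each:
  (1) kg·s⁻³
  (2) W·m⁻² = J·s⁻¹·m⁻² = kg·s⁻³
  (3) [m·s⁻²] · [kg·m⁻¹·s⁻¹] = kg·s⁻³
  (4) N·m⁻¹ = kg·m·s⁻²·m⁻¹ = kg·s⁻²
  (5) [kg·m²·s⁻³] / [m²] = kg·s⁻³
All reduce to kg·s⁻³ except (4), which is kg·s⁻².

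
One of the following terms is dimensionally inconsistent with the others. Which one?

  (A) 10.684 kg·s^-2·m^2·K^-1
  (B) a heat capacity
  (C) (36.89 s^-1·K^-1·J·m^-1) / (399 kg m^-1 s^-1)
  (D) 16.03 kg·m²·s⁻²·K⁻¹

Dimensions:
  (A) kg·m²·s⁻²·K⁻¹
  (B) [heat capacity] = kg·m²·s⁻²·K⁻¹
  (C) [kg·m·s⁻³·K⁻¹] / [kg·m⁻¹·s⁻¹] = m²·s⁻²·K⁻¹
  (D) kg·m²·s⁻²·K⁻¹
All reduce to kg·m²·s⁻²·K⁻¹ except (C), which is m²·s⁻²·K⁻¹.

(C)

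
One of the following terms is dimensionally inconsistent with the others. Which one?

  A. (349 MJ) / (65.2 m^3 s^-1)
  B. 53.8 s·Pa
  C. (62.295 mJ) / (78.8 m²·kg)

C.

Work out the base dimensions of each:
  A. [kg·m²·s⁻²] / [m³·s⁻¹] = kg·m⁻¹·s⁻¹
  B. Pa·s = N·m⁻²·s = kg·m⁻¹·s⁻¹
  C. [kg·m²·s⁻²] / [kg·m²] = s⁻²
All reduce to kg·m⁻¹·s⁻¹ except C., which is s⁻².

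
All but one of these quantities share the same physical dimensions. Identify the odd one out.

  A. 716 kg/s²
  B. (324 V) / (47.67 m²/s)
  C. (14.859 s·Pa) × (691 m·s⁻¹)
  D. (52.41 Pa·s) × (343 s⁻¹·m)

In SI base units:
  A. kg·s⁻²
  B. [kg·m²·s⁻³·A⁻¹] / [m²·s⁻¹] = kg·s⁻²·A⁻¹
  C. [kg·m⁻¹·s⁻¹] · [m·s⁻¹] = kg·s⁻²
  D. [kg·m⁻¹·s⁻¹] · [m·s⁻¹] = kg·s⁻²
All reduce to kg·s⁻² except B., which is kg·s⁻²·A⁻¹.

B.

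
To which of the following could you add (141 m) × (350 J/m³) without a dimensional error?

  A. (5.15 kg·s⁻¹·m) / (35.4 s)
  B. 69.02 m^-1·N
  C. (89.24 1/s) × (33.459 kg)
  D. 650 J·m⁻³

B.

Reference: [m] · [kg·m⁻¹·s⁻²] = kg·s⁻².
Each option:
  A. [kg·m·s⁻¹] / [s] = kg·m·s⁻²
  B. N·m⁻¹ = kg·m·s⁻²·m⁻¹ = kg·s⁻²  ← same
  C. [s⁻¹] · [kg] = kg·s⁻¹
  D. J·m⁻³ = N·m·m⁻³ = kg·m⁻¹·s⁻²
Only B. matches kg·s⁻².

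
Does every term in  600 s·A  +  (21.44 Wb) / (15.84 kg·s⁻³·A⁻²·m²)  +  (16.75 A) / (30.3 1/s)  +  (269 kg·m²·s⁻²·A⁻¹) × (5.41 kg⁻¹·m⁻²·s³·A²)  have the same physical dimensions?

In SI base units:
  600 s·A:  A·s = s·A
  (21.44 Wb) / (15.84 kg·s⁻³·A⁻²·m²):  [kg·m²·s⁻²·A⁻¹] / [kg·m²·s⁻³·A⁻²] = s·A
  (16.75 A) / (30.3 1/s):  [A] / [s⁻¹] = s·A
  (269 kg·m²·s⁻²·A⁻¹) × (5.41 kg⁻¹·m⁻²·s³·A²):  [kg·m²·s⁻²·A⁻¹] · [kg⁻¹·m⁻²·s³·A²] = s·A
Every term reduces to s·A.

Yes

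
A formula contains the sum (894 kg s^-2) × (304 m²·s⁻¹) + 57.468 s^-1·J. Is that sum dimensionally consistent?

Yes

Reduce each to base SI dimensions:
  (894 kg s^-2) × (304 m²·s⁻¹):  [kg·s⁻²] · [m²·s⁻¹] = kg·m²·s⁻³
  57.468 s^-1·J:  J·s⁻¹ = N·m·s⁻¹ = kg·m²·s⁻³
Both are kg·m²·s⁻³, so they have the same dimensions and can be added.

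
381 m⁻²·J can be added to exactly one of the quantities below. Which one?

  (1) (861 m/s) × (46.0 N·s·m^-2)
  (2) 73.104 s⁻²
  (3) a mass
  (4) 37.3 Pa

Reference: J·m⁻² = N·m·m⁻² = kg·s⁻².
Each option:
  (1) [m·s⁻¹] · [kg·m⁻¹·s⁻¹] = kg·s⁻²  ← same
  (2) s⁻²
  (3) [mass] = kg
  (4) Pa = N·m⁻² = kg·m⁻¹·s⁻²
Only (1) matches kg·s⁻².

(1)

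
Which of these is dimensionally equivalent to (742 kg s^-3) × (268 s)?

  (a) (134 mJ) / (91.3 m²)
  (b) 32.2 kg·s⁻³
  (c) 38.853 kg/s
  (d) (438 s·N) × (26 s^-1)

(a)

Reference: [kg·s⁻³] · [s] = kg·s⁻².
Each option:
  (a) [kg·m²·s⁻²] / [m²] = kg·s⁻²  ← same
  (b) kg·s⁻³
  (c) kg·s⁻¹
  (d) [kg·m·s⁻¹] · [s⁻¹] = kg·m·s⁻²
Only (a) matches kg·s⁻².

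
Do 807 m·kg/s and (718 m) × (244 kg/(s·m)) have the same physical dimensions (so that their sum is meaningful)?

Work out the base dimensions of each:
  807 m·kg/s:  kg·m·s⁻¹
  (718 m) × (244 kg/(s·m)):  [m] · [kg·m⁻¹·s⁻¹] = kg·s⁻¹
kg·m·s⁻¹ ≠ kg·s⁻¹, so they cannot be added.

No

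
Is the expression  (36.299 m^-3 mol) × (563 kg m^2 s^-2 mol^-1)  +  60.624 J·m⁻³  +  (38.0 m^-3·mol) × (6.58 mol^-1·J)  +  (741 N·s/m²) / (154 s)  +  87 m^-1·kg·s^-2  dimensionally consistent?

Yes

Reduce each to base SI dimensions:
  (36.299 m^-3 mol) × (563 kg m^2 s^-2 mol^-1):  [m⁻³·mol] · [kg·m²·s⁻²·mol⁻¹] = kg·m⁻¹·s⁻²
  60.624 J·m⁻³:  J·m⁻³ = N·m·m⁻³ = kg·m⁻¹·s⁻²
  (38.0 m^-3·mol) × (6.58 mol^-1·J):  [m⁻³·mol] · [kg·m²·s⁻²·mol⁻¹] = kg·m⁻¹·s⁻²
  (741 N·s/m²) / (154 s):  [kg·m⁻¹·s⁻¹] / [s] = kg·m⁻¹·s⁻²
  87 m^-1·kg·s^-2:  kg·m⁻¹·s⁻²
Every term reduces to kg·m⁻¹·s⁻².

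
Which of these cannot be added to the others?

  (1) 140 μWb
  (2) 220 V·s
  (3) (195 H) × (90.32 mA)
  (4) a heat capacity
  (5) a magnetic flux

(4)

Expand each in SI base units:
  (1) Wb = V·s = kg·m²·s⁻²·A⁻¹
  (2) V·s = J·C⁻¹·s = kg·m²·s⁻²·A⁻¹
  (3) [kg·m²·s⁻²·A⁻²] · [A] = kg·m²·s⁻²·A⁻¹
  (4) [heat capacity] = kg·m²·s⁻²·K⁻¹
  (5) [magnetic flux] = kg·m²·s⁻²·A⁻¹
All reduce to kg·m²·s⁻²·A⁻¹ except (4), which is kg·m²·s⁻²·K⁻¹.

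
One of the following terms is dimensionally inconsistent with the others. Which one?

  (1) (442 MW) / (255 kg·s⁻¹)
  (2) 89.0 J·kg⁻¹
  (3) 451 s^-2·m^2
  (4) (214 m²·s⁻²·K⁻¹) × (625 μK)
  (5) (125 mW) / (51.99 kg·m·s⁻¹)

(5)

In SI base units:
  (1) [kg·m²·s⁻³] / [kg·s⁻¹] = m²·s⁻²
  (2) J·kg⁻¹ = N·m·kg⁻¹ = m²·s⁻²
  (3) m²·s⁻²
  (4) [m²·s⁻²·K⁻¹] · [K] = m²·s⁻²
  (5) [kg·m²·s⁻³] / [kg·m·s⁻¹] = m·s⁻²
All reduce to m²·s⁻² except (5), which is m·s⁻².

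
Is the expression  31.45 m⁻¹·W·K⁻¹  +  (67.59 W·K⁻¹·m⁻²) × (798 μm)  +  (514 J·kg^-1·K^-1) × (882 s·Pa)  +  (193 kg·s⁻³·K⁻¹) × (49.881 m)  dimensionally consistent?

Expand each in SI base units:
  31.45 m⁻¹·W·K⁻¹:  W·m⁻¹·K⁻¹ = J·s⁻¹·m⁻¹·K⁻¹ = kg·m·s⁻³·K⁻¹
  (67.59 W·K⁻¹·m⁻²) × (798 μm):  [kg·s⁻³·K⁻¹] · [m] = kg·m·s⁻³·K⁻¹
  (514 J·kg^-1·K^-1) × (882 s·Pa):  [m²·s⁻²·K⁻¹] · [kg·m⁻¹·s⁻¹] = kg·m·s⁻³·K⁻¹
  (193 kg·s⁻³·K⁻¹) × (49.881 m):  [kg·s⁻³·K⁻¹] · [m] = kg·m·s⁻³·K⁻¹
Every term reduces to kg·m·s⁻³·K⁻¹.

Yes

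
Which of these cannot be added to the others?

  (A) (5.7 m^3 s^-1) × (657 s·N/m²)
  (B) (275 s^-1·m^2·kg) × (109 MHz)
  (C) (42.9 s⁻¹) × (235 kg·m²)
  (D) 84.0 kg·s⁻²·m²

Dimensions:
  (A) [m³·s⁻¹] · [kg·m⁻¹·s⁻¹] = kg·m²·s⁻²
  (B) [kg·m²·s⁻¹] · [s⁻¹] = kg·m²·s⁻²
  (C) [s⁻¹] · [kg·m²] = kg·m²·s⁻¹
  (D) kg·m²·s⁻²
All reduce to kg·m²·s⁻² except (C), which is kg·m²·s⁻¹.

(C)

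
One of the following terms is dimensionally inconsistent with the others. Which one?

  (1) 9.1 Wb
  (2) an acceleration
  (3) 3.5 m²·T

Expand each in SI base units:
  (1) Wb = V·s = kg·m²·s⁻²·A⁻¹
  (2) [acceleration] = m·s⁻²
  (3) T·m² = Wb·m⁻²·m² = kg·m²·s⁻²·A⁻¹
All reduce to kg·m²·s⁻²·A⁻¹ except (2), which is m·s⁻².

(2)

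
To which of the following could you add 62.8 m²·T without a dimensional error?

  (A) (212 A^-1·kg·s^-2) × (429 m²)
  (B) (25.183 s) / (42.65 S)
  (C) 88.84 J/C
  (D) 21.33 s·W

(A)

Reference: T·m² = Wb·m⁻²·m² = kg·m²·s⁻²·A⁻¹.
Each option:
  (A) [kg·s⁻²·A⁻¹] · [m²] = kg·m²·s⁻²·A⁻¹  ← same
  (B) [s] / [kg⁻¹·m⁻²·s³·A²] = kg·m²·s⁻²·A⁻²
  (C) J·C⁻¹ = N·m·(s·A)⁻¹ = kg·m²·s⁻³·A⁻¹
  (D) W·s = J·s⁻¹·s = kg·m²·s⁻²
Only (A) matches kg·m²·s⁻²·A⁻¹.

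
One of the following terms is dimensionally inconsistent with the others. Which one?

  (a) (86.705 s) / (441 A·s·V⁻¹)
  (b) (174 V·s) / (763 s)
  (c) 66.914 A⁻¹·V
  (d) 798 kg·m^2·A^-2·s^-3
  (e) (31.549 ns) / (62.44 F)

Reduce each to base SI dimensions:
  (a) [s] / [kg⁻¹·m⁻²·s⁴·A²] = kg·m²·s⁻³·A⁻²
  (b) [kg·m²·s⁻²·A⁻¹] / [s] = kg·m²·s⁻³·A⁻¹
  (c) V·A⁻¹ = J·C⁻¹·A⁻¹ = kg·m²·s⁻³·A⁻²
  (d) kg·m²·s⁻³·A⁻²
  (e) [s] / [kg⁻¹·m⁻²·s⁴·A²] = kg·m²·s⁻³·A⁻²
All reduce to kg·m²·s⁻³·A⁻² except (b), which is kg·m²·s⁻³·A⁻¹.

(b)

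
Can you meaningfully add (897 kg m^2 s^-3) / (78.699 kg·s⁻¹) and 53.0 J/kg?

Work out the base dimensions of each:
  (897 kg m^2 s^-3) / (78.699 kg·s⁻¹):  [kg·m²·s⁻³] / [kg·s⁻¹] = m²·s⁻²
  53.0 J/kg:  J·kg⁻¹ = N·m·kg⁻¹ = m²·s⁻²
Both are m²·s⁻², so they have the same dimensions and can be added.

Yes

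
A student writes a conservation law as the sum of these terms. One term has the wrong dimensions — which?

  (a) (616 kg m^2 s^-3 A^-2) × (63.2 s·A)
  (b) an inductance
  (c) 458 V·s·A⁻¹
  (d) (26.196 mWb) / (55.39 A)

Work out the base dimensions of each:
  (a) [kg·m²·s⁻³·A⁻²] · [s·A] = kg·m²·s⁻²·A⁻¹
  (b) [inductance] = kg·m²·s⁻²·A⁻²
  (c) V·s·A⁻¹ = J·C⁻¹·s·A⁻¹ = kg·m²·s⁻²·A⁻²
  (d) [kg·m²·s⁻²·A⁻¹] / [A] = kg·m²·s⁻²·A⁻²
All reduce to kg·m²·s⁻²·A⁻² except (a), which is kg·m²·s⁻²·A⁻¹.

(a)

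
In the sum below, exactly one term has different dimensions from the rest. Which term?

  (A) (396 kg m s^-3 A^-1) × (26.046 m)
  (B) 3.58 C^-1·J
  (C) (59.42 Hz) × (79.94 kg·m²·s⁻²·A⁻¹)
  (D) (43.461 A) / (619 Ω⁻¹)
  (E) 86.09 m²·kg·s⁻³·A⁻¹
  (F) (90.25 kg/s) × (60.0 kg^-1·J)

Expand each in SI base units:
  (A) [kg·m·s⁻³·A⁻¹] · [m] = kg·m²·s⁻³·A⁻¹
  (B) J·C⁻¹ = N·m·(s·A)⁻¹ = kg·m²·s⁻³·A⁻¹
  (C) [s⁻¹] · [kg·m²·s⁻²·A⁻¹] = kg·m²·s⁻³·A⁻¹
  (D) [A] / [kg⁻¹·m⁻²·s³·A²] = kg·m²·s⁻³·A⁻¹
  (E) kg·m²·s⁻³·A⁻¹
  (F) [kg·s⁻¹] · [m²·s⁻²] = kg·m²·s⁻³
All reduce to kg·m²·s⁻³·A⁻¹ except (F), which is kg·m²·s⁻³.

(F)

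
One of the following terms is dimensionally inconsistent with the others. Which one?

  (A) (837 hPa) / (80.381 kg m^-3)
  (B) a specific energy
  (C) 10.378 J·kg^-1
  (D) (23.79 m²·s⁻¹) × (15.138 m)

(D)

In SI base units:
  (A) [kg·m⁻¹·s⁻²] / [kg·m⁻³] = m²·s⁻²
  (B) [specific energy] = m²·s⁻²
  (C) J·kg⁻¹ = N·m·kg⁻¹ = m²·s⁻²
  (D) [m²·s⁻¹] · [m] = m³·s⁻¹
All reduce to m²·s⁻² except (D), which is m³·s⁻¹.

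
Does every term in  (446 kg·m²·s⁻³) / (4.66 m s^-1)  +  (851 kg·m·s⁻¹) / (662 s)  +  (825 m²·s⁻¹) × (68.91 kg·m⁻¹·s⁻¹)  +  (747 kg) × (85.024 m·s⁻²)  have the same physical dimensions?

Yes

Reduce each to base SI dimensions:
  (446 kg·m²·s⁻³) / (4.66 m s^-1):  [kg·m²·s⁻³] / [m·s⁻¹] = kg·m·s⁻²
  (851 kg·m·s⁻¹) / (662 s):  [kg·m·s⁻¹] / [s] = kg·m·s⁻²
  (825 m²·s⁻¹) × (68.91 kg·m⁻¹·s⁻¹):  [m²·s⁻¹] · [kg·m⁻¹·s⁻¹] = kg·m·s⁻²
  (747 kg) × (85.024 m·s⁻²):  [kg] · [m·s⁻²] = kg·m·s⁻²
Every term reduces to kg·m·s⁻².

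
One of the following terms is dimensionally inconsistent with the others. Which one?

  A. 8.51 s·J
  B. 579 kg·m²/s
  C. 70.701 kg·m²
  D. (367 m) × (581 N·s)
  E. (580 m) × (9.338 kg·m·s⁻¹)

C.

In SI base units:
  A. J·s = N·m·s = kg·m²·s⁻¹
  B. kg·m²·s⁻¹
  C. kg·m²
  D. [m] · [kg·m·s⁻¹] = kg·m²·s⁻¹
  E. [m] · [kg·m·s⁻¹] = kg·m²·s⁻¹
All reduce to kg·m²·s⁻¹ except C., which is kg·m².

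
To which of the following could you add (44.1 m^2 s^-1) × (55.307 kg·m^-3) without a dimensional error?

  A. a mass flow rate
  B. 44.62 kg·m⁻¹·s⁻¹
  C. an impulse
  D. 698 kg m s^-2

B.

Reference: [m²·s⁻¹] · [kg·m⁻³] = kg·m⁻¹·s⁻¹.
Each option:
  A. [mass flow rate] = kg·s⁻¹
  B. kg·m⁻¹·s⁻¹  ← same
  C. [impulse] = kg·m·s⁻¹
  D. kg·m·s⁻²
Only B. matches kg·m⁻¹·s⁻¹.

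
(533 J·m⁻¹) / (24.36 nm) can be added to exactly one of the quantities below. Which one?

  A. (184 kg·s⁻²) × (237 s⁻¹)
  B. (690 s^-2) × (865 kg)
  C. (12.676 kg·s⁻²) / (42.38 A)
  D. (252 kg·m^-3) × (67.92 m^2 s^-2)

B.

Reference: [kg·m·s⁻²] / [m] = kg·s⁻².
Each option:
  A. [kg·s⁻²] · [s⁻¹] = kg·s⁻³
  B. [s⁻²] · [kg] = kg·s⁻²  ← same
  C. [kg·s⁻²] / [A] = kg·s⁻²·A⁻¹
  D. [kg·m⁻³] · [m²·s⁻²] = kg·m⁻¹·s⁻²
Only B. matches kg·s⁻².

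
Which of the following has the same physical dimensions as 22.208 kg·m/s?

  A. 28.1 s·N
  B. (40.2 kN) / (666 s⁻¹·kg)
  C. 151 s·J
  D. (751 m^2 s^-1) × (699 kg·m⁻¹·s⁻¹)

Reference: kg·m·s⁻¹.
Each option:
  A. N·s = kg·m·s⁻²·s = kg·m·s⁻¹  ← same
  B. [kg·m·s⁻²] / [kg·s⁻¹] = m·s⁻¹
  C. J·s = N·m·s = kg·m²·s⁻¹
  D. [m²·s⁻¹] · [kg·m⁻¹·s⁻¹] = kg·m·s⁻²
Only A. matches kg·m·s⁻¹.

A.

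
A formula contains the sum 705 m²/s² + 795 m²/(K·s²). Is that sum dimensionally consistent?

No

Expand each in SI base units:
  705 m²/s²:  m²·s⁻²
  795 m²/(K·s²):  m²·s⁻²·K⁻¹
m²·s⁻² ≠ m²·s⁻²·K⁻¹, so they cannot be added.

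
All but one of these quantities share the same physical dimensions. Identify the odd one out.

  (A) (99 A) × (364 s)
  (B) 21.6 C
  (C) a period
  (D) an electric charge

Expand each in SI base units:
  (A) [A] · [s] = s·A
  (B) C = s·A
  (C) [period] = s
  (D) [electric charge] = s·A
All reduce to s·A except (C), which is s.

(C)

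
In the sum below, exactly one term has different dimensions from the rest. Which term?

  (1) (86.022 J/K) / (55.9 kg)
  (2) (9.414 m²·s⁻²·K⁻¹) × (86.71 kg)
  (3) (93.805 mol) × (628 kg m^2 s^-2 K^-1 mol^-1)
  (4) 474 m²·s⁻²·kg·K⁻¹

Dimensions:
  (1) [kg·m²·s⁻²·K⁻¹] / [kg] = m²·s⁻²·K⁻¹
  (2) [m²·s⁻²·K⁻¹] · [kg] = kg·m²·s⁻²·K⁻¹
  (3) [mol] · [kg·m²·s⁻²·K⁻¹·mol⁻¹] = kg·m²·s⁻²·K⁻¹
  (4) kg·m²·s⁻²·K⁻¹
All reduce to kg·m²·s⁻²·K⁻¹ except (1), which is m²·s⁻²·K⁻¹.

(1)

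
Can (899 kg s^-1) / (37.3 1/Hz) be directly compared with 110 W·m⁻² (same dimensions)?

Dimensions:
  (899 kg s^-1) / (37.3 1/Hz):  [kg·s⁻¹] / [s] = kg·s⁻²
  110 W·m⁻²:  W·m⁻² = J·s⁻¹·m⁻² = kg·s⁻³
kg·s⁻² ≠ kg·s⁻³, so they cannot be added.

No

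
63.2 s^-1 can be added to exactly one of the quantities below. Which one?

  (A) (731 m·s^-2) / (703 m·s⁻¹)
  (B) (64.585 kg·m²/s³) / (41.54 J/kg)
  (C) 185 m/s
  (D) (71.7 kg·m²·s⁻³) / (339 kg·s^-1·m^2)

(A)

Reference: s⁻¹.
Each option:
  (A) [m·s⁻²] / [m·s⁻¹] = s⁻¹  ← same
  (B) [kg·m²·s⁻³] / [m²·s⁻²] = kg·s⁻¹
  (C) m·s⁻¹
  (D) [kg·m²·s⁻³] / [kg·m²·s⁻¹] = s⁻²
Only (A) matches s⁻¹.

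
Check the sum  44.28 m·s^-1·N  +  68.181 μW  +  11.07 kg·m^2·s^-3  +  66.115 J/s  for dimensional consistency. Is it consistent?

Yes

In SI base units:
  44.28 m·s^-1·N:  N·m·s⁻¹ = kg·m·s⁻²·m·s⁻¹ = kg·m²·s⁻³
  68.181 μW:  W = J·s⁻¹ = kg·m²·s⁻³
  11.07 kg·m^2·s^-3:  kg·m²·s⁻³
  66.115 J/s:  J·s⁻¹ = N·m·s⁻¹ = kg·m²·s⁻³
Every term reduces to kg·m²·s⁻³.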